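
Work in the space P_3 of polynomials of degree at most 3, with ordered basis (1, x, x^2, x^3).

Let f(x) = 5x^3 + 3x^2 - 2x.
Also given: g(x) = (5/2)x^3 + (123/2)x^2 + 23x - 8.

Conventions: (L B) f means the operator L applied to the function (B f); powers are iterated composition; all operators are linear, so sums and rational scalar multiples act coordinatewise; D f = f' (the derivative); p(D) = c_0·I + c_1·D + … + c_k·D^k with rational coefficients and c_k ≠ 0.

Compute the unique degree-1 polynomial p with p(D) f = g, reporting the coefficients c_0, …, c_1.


D^0 f = 5x^3 + 3x^2 - 2x
D^1 f = 15x^2 + 6x - 2
matching coefficients of g against c_0 f + c_1 Df + … from the top degree down determines the c_i
solution: c_0 = 1/2, c_1 = 4

c_0 = 1/2, c_1 = 4


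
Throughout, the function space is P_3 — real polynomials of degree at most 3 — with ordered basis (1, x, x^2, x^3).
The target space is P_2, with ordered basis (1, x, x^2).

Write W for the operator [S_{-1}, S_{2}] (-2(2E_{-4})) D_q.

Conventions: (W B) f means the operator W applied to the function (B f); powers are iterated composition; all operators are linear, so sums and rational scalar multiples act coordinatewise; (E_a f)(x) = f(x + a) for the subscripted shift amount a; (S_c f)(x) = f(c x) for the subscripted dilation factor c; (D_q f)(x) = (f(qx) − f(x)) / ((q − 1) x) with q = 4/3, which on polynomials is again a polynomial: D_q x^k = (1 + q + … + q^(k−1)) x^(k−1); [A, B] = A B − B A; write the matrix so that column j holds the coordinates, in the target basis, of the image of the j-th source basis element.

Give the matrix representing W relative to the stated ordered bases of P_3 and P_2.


image of 1: 0
image of x: 0
image of x^2: 0
image of x^3: 0
each image's coordinates form column j of the matrix

the matrix is [[0, 0, 0, 0]; [0, 0, 0, 0]; [0, 0, 0, 0]] (rows listed top to bottom)


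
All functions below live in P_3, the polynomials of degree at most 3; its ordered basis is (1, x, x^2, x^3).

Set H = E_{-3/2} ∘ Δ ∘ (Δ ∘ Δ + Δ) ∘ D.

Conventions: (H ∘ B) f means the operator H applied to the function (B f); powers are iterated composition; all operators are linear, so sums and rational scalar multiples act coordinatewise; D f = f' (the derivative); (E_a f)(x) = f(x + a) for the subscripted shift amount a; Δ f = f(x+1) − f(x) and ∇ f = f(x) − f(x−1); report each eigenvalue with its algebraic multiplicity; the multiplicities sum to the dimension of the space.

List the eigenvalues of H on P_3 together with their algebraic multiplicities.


image of 1: 0
image of x: 0
image of x^2: 0
image of x^3: 6
the matrix is upper triangular; its diagonal is (0, 0, 0, 0)
for a triangular matrix the eigenvalues are the diagonal entries, with algebraic multiplicity their repetition count

λ = 0 (multiplicity 4)


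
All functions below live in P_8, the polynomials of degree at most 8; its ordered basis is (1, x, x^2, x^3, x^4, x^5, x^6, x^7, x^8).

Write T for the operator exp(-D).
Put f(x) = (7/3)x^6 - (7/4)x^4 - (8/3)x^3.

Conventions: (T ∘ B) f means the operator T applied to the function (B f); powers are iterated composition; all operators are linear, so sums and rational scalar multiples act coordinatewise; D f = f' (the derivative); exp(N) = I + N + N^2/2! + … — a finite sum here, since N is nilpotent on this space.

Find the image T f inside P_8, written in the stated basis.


order-1 term: -14x^5 + 7x^3 + 8x^2
order-2 term: 35x^4 - (21/2)x^2 - 8x
order-3 term: -(140/3)x^3 + 7x + 8/3
order-4 term: 35x^2 - 7/4
order-5 term: -14x
order-6 term: 7/3
the series for exp(-D) f terminates at order 6
exp(-D) f = (7/3)x^6 - 14x^5 + (133/4)x^4 - (127/3)x^3 + (65/2)x^2 - 15x + 13/4

the image equals g(x) = (7/3)x^6 - 14x^5 + (133/4)x^4 - (127/3)x^3 + (65/2)x^2 - 15x + 13/4


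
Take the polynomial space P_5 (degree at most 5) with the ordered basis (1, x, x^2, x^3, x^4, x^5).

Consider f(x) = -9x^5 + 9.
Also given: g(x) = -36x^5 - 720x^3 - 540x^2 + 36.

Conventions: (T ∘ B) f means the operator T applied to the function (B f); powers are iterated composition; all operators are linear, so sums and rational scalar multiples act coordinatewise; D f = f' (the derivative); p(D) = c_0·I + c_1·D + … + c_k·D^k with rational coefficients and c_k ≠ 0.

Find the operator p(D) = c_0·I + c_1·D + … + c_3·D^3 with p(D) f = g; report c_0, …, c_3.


D^0 f = -9x^5 + 9
D^1 f = -45x^4
D^2 f = -180x^3
D^3 f = -540x^2
matching coefficients of g against c_0 f + c_1 Df + … from the top degree down determines the c_i
solution: c_0 = 4, c_1 = 0, c_2 = 4, c_3 = 1

c_0 = 4, c_1 = 0, c_2 = 4, c_3 = 1


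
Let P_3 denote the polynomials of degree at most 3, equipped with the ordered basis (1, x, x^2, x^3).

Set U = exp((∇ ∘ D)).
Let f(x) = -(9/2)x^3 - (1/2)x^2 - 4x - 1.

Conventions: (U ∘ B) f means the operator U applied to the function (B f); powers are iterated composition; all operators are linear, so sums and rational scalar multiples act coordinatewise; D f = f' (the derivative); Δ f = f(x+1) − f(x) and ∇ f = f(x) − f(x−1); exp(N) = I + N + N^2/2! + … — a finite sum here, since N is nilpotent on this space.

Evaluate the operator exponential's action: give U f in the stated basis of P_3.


the image equals g(x) = -(9/2)x^3 - (1/2)x^2 - 31x + 23/2

order-1 term: -27x + 25/2
the series for exp((∇ ∘ D)) f terminates at order 1
exp((∇ ∘ D)) f = -(9/2)x^3 - (1/2)x^2 - 31x + 23/2


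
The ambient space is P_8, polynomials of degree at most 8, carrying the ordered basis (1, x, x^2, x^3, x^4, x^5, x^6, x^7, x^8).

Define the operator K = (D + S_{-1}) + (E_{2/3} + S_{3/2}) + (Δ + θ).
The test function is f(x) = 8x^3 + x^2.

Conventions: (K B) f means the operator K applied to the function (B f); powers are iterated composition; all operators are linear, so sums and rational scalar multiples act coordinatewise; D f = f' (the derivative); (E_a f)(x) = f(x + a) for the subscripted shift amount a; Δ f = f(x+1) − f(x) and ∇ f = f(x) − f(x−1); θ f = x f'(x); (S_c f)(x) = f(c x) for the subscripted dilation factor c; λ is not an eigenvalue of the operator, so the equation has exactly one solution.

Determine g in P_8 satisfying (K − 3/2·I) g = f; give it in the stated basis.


the image equals g(x) = (64/39)x^3 - (1892/741)x^2 + (14464/2223)x - 631816/60021

write g with unknown coordinates in the stated basis and equate coefficients in (K − 3/2·I) g = f
solving from the highest basis element down gives g = (64/39)x^3 - (1892/741)x^2 + (14464/2223)x - 631816/60021
check: K g = (136/13)x^3 - (699/247)x^2 + (7232/741)x - 315908/20007
so K g − 3/2·g = 8x^3 + x^2 = f ✓


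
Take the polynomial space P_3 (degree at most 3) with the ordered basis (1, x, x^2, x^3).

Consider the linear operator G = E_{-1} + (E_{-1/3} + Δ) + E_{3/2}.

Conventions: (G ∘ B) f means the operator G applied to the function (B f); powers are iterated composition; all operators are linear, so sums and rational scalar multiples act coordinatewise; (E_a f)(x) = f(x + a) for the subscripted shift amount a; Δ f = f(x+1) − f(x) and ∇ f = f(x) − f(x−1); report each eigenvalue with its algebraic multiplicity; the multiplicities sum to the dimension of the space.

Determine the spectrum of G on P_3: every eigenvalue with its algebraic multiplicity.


λ = 3 (multiplicity 4)

image of 1: 3
image of x: 3x + 7/6
image of x^2: 3x^2 + (7/3)x + 157/36
image of x^3: 3x^3 + (7/2)x^2 + (157/12)x + 721/216
the matrix is upper triangular; its diagonal is (3, 3, 3, 3)
for a triangular matrix the eigenvalues are the diagonal entries, with algebraic multiplicity their repetition count


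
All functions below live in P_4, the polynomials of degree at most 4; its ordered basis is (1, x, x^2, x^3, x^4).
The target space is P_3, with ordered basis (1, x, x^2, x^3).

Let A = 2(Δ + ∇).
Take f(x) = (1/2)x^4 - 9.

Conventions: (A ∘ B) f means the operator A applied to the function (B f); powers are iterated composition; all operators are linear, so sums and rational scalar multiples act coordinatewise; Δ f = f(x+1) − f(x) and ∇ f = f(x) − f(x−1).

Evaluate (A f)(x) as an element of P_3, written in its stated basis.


the image equals g(x) = 8x^3 + 8x

Δ f = 2x^3 + 3x^2 + 2x + 1/2
∇ f = 2x^3 - 3x^2 + 2x - 1/2
(Δ + ∇) f = 4x^3 + 4x
(2(Δ + ∇)) f = 8x^3 + 8x


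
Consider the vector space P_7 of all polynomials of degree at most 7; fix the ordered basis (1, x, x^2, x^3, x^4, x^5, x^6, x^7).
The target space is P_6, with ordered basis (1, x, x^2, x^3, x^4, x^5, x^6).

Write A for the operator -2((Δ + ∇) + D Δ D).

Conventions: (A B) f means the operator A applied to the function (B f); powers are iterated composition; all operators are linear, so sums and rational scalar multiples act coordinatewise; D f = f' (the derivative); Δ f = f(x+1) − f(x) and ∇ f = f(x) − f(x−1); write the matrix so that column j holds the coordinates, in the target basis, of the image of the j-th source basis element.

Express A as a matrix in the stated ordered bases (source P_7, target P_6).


the matrix is [[0, -4, 0, -16, -24, -44, -60, -88]; [0, 0, -8, 0, -64, -120, -264, -420]; [0, 0, 0, -12, 0, -160, -360, -924]; [0, 0, 0, 0, -16, 0, -320, -840]; [0, 0, 0, 0, 0, -20, 0, -560]; [0, 0, 0, 0, 0, 0, -24, 0]; [0, 0, 0, 0, 0, 0, 0, -28]] (rows listed top to bottom)

image of 1: 0
image of x: -4
image of x^2: -8x
image of x^3: -12x^2 - 16
image of x^4: -16x^3 - 64x - 24
image of x^5: -20x^4 - 160x^2 - 120x - 44
image of x^6: -24x^5 - 320x^3 - 360x^2 - 264x - 60
image of x^7: -28x^6 - 560x^4 - 840x^3 - 924x^2 - 420x - 88
each image's coordinates form column j of the matrix


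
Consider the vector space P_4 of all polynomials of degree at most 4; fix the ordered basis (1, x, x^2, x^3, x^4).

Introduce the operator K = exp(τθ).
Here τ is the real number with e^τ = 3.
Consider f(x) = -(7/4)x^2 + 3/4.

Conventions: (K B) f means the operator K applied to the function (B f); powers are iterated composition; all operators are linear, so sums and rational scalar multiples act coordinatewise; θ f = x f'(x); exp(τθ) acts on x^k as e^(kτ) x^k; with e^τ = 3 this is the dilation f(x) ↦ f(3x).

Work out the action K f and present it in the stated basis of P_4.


g(x) = -(63/4)x^2 + 3/4

exp(τθ) x^k = e^(kτ) x^k; with e^τ = 3 this sends x^k to 3^k x^k
x^2 ↦ 9 x^2
applying this coordinatewise to f: exp(τθ) f = -(63/4)x^2 + 3/4


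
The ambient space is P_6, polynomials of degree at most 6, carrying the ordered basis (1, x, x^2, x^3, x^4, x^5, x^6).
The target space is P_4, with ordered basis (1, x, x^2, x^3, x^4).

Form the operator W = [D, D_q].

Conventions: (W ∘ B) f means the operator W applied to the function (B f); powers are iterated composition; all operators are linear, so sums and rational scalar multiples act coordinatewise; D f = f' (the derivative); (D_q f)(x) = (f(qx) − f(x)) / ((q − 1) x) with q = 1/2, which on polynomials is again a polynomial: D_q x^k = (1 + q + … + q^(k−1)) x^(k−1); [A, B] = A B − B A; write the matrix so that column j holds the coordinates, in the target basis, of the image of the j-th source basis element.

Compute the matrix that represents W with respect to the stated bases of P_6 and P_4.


image of 1: 0
image of x: 0
image of x^2: -1/2
image of x^3: -x
image of x^4: -(11/8)x^2
image of x^5: -(13/8)x^3
image of x^6: -(57/32)x^4
each image's coordinates form column j of the matrix

the matrix is [[0, 0, -1/2, 0, 0, 0, 0]; [0, 0, 0, -1, 0, 0, 0]; [0, 0, 0, 0, -11/8, 0, 0]; [0, 0, 0, 0, 0, -13/8, 0]; [0, 0, 0, 0, 0, 0, -57/32]] (rows listed top to bottom)


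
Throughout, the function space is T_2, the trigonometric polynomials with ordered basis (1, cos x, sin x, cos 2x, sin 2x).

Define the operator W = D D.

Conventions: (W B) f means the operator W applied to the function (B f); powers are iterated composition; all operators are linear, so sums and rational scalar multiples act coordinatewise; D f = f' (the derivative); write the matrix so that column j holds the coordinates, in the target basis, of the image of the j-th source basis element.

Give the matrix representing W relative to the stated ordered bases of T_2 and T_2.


the matrix is [[0, 0, 0, 0, 0]; [0, -1, 0, 0, 0]; [0, 0, -1, 0, 0]; [0, 0, 0, -4, 0]; [0, 0, 0, 0, -4]] (rows listed top to bottom)

image of 1: 0
image of cos x: -cos x
image of sin x: -sin x
image of cos 2x: -4cos 2x
image of sin 2x: -4sin 2x
each image's coordinates form column j of the matrix


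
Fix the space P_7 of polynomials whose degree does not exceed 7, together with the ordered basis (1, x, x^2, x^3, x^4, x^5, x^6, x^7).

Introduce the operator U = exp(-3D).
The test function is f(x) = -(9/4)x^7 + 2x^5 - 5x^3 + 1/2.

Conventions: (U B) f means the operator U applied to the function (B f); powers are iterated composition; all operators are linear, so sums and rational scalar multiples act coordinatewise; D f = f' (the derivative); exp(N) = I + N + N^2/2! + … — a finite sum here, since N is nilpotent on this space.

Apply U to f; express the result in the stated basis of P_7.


order-1 term: (189/4)x^6 - 30x^4 + 45x^2
order-2 term: -(1701/4)x^5 + 180x^3 - 135x
order-3 term: (8505/4)x^4 - 540x^2 + 135
order-4 term: -(25515/4)x^3 + 810x
order-5 term: (45927/4)x^2 - 486
order-6 term: -(45927/4)x
order-7 term: 19683/4
the series for exp(-3D) f terminates at order 7
exp(-3D) f = -(9/4)x^7 + (189/4)x^6 - (1693/4)x^5 + (8385/4)x^4 - (24815/4)x^3 + (43947/4)x^2 - (43227/4)x + 18281/4

g(x) = -(9/4)x^7 + (189/4)x^6 - (1693/4)x^5 + (8385/4)x^4 - (24815/4)x^3 + (43947/4)x^2 - (43227/4)x + 18281/4


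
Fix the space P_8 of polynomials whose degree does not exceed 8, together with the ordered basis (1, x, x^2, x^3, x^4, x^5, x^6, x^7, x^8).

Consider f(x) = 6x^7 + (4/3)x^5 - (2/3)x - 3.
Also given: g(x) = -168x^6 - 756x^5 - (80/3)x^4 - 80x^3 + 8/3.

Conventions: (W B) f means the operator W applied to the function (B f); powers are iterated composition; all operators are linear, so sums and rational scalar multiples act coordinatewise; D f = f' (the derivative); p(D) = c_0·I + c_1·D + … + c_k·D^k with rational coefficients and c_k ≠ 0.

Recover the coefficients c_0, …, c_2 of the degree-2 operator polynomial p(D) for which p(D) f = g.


p(D) = -4·D − 3·D^2, i.e. c_0 = 0, c_1 = -4, c_2 = -3

D^0 f = 6x^7 + (4/3)x^5 - (2/3)x - 3
D^1 f = 42x^6 + (20/3)x^4 - 2/3
D^2 f = 252x^5 + (80/3)x^3
matching coefficients of g against c_0 f + c_1 Df + … from the top degree down determines the c_i
solution: c_0 = 0, c_1 = -4, c_2 = -3


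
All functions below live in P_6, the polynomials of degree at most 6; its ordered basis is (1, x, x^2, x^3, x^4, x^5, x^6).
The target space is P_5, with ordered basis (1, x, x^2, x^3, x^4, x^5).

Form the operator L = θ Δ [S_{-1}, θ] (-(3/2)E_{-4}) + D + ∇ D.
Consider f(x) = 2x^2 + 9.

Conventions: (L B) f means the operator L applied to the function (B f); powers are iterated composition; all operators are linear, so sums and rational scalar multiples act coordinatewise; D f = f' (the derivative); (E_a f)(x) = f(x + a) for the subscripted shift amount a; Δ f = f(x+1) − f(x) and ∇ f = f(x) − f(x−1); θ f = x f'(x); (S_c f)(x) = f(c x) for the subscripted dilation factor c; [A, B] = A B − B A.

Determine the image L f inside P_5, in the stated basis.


E_{-4} f = 2x^2 - 16x + 41
(-(3/2)E_{-4}) f = -3x^2 + 24x - 123/2
θ (-(3/2)E_{-4}) f = -6x^2 + 24x
S_{-1} θ (-(3/2)E_{-4}) f = -6x^2 - 24x
S_{-1} (-(3/2)E_{-4}) f = -3x^2 - 24x - 123/2
θ S_{-1} (-(3/2)E_{-4}) f = -6x^2 - 24x
[S_{-1}, θ] (-(3/2)E_{-4}) f = 0
Δ [S_{-1}, θ] (-(3/2)E_{-4}) f = 0
θ Δ [S_{-1}, θ] (-(3/2)E_{-4}) f = 0
D f = 4x
D f = 4x
∇ D f = 4
(θ Δ [S_{-1}, θ] (-(3/2)E_{-4}) + D + ∇ D) f = 4x + 4

g(x) = 4x + 4


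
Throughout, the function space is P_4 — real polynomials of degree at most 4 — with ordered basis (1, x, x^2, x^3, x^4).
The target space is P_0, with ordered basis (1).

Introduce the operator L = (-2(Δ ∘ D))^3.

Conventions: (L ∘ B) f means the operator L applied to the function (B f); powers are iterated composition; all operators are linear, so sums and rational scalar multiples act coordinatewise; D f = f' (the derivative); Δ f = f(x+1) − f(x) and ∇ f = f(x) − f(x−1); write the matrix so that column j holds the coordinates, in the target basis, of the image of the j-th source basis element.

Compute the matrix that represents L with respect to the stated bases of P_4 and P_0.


the matrix is [[0, 0, 0, 0, 0]] (rows listed top to bottom)

image of 1: 0
image of x: 0
image of x^2: 0
image of x^3: 0
image of x^4: 0
each image's coordinates form column j of the matrix


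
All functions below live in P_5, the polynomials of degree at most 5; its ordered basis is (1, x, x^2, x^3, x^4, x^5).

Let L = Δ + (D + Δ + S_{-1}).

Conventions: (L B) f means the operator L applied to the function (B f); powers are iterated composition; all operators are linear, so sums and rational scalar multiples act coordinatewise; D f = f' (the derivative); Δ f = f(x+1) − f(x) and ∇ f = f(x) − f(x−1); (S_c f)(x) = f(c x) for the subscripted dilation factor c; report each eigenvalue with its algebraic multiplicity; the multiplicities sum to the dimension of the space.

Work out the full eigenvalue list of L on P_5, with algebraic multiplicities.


λ = -1 (multiplicity 3), λ = 1 (multiplicity 3)

image of 1: 1
image of x: -x + 3
image of x^2: x^2 + 6x + 2
image of x^3: -x^3 + 9x^2 + 6x + 2
image of x^4: x^4 + 12x^3 + 12x^2 + 8x + 2
image of x^5: -x^5 + 15x^4 + 20x^3 + 20x^2 + 10x + 2
the matrix is upper triangular; its diagonal is (1, -1, 1, -1, 1, -1)
for a triangular matrix the eigenvalues are the diagonal entries, with algebraic multiplicity their repetition count


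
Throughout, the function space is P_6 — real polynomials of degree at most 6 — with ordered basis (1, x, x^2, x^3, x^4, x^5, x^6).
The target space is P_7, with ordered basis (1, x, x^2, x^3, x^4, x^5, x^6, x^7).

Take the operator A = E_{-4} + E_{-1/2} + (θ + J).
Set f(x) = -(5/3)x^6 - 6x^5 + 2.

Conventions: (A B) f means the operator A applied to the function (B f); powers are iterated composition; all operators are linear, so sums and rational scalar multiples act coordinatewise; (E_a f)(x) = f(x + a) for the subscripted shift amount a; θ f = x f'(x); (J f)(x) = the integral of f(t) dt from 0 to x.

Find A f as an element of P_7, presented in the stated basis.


the image equals g(x) = -(5/21)x^7 - (43/3)x^6 + 3x^5 - (1085/4)x^4 + (2325/2)x^3 - (40865/16)x^2 + (40967/16)x - 130273/192

E_{-4} f = -(5/3)x^6 + 34x^5 - 280x^4 + (3520/3)x^3 - 2560x^2 + 2560x - 2042/3
E_{-1/2} f = -(5/3)x^6 - x^5 + (35/4)x^4 - (65/6)x^3 + (95/16)x^2 - (25/16)x + 415/192
θ f = -10x^6 - 30x^5
J f = -(5/21)x^7 - x^6 + 2x
(θ + J) f = -(5/21)x^7 - 11x^6 - 30x^5 + 2x
(E_{-4} + E_{-1/2} + (θ + J)) f = -(5/21)x^7 - (43/3)x^6 + 3x^5 - (1085/4)x^4 + (2325/2)x^3 - (40865/16)x^2 + (40967/16)x - 130273/192


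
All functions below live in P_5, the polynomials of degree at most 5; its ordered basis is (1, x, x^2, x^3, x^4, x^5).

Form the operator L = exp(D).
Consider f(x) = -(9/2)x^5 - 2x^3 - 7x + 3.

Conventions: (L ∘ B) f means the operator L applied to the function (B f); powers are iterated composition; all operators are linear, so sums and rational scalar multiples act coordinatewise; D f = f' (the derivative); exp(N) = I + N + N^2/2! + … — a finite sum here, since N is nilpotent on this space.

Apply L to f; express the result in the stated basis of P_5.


the image equals g(x) = -(9/2)x^5 - (45/2)x^4 - 47x^3 - 51x^2 - (71/2)x - 21/2

order-1 term: -(45/2)x^4 - 6x^2 - 7
order-2 term: -45x^3 - 6x
order-3 term: -45x^2 - 2
order-4 term: -(45/2)x
order-5 term: -9/2
the series for exp(D) f terminates at order 5
exp(D) f = -(9/2)x^5 - (45/2)x^4 - 47x^3 - 51x^2 - (71/2)x - 21/2


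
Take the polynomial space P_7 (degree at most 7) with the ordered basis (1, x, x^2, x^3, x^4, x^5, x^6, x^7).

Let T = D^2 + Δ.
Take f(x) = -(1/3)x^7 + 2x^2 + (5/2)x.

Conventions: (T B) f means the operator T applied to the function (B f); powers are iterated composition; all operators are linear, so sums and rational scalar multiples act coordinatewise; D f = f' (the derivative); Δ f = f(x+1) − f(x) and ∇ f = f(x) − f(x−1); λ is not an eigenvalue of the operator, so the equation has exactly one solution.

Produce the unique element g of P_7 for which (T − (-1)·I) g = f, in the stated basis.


the result is g(x) = -(1/3)x^7 + (7/3)x^6 + 7x^5 - (385/3)x^4 + (805/3)x^3 + 1409x^2 - (28583/6)x + 2327/6

write g with unknown coordinates in the stated basis and equate coefficients in (T − (-1)·I) g = f
solving from the highest basis element down gives g = -(1/3)x^7 + (7/3)x^6 + 7x^5 - (385/3)x^4 + (805/3)x^3 + 1409x^2 - (28583/6)x + 2327/6
check: T g = -(7/3)x^6 - 7x^5 + (385/3)x^4 - (805/3)x^3 - 1407x^2 + (14299/3)x - 2327/6
so T g − (-1)·g = -(1/3)x^7 + 2x^2 + (5/2)x = f ✓


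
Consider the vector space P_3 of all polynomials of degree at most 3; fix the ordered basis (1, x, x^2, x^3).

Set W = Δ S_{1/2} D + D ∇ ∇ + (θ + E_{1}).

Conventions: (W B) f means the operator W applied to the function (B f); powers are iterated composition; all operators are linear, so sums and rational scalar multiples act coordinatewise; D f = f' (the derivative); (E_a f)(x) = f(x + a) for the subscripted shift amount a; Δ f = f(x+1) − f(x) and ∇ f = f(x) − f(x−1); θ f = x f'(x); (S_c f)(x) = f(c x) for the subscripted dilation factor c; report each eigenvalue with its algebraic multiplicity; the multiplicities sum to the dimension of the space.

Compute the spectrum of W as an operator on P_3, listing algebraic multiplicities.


image of 1: 1
image of x: 2x + 1
image of x^2: 3x^2 + 2x + 2
image of x^3: 4x^3 + 3x^2 + (9/2)x + 31/4
the matrix is upper triangular; its diagonal is (1, 2, 3, 4)
for a triangular matrix the eigenvalues are the diagonal entries, with algebraic multiplicity their repetition count

λ = 1 (multiplicity 1), λ = 2 (multiplicity 1), λ = 3 (multiplicity 1), λ = 4 (multiplicity 1)


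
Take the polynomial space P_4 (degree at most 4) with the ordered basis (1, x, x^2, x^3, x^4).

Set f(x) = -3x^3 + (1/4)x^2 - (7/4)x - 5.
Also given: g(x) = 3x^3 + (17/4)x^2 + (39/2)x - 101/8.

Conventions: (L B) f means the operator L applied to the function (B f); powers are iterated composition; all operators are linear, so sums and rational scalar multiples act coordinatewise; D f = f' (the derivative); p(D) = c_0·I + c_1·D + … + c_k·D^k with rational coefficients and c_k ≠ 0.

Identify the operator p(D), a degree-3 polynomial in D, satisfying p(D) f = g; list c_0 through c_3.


D^0 f = -3x^3 + (1/4)x^2 - (7/4)x - 5
D^1 f = -9x^2 + (1/2)x - 7/4
D^2 f = -18x + 1/2
D^3 f = -18
matching coefficients of g against c_0 f + c_1 Df + … from the top degree down determines the c_i
solution: c_0 = -1, c_1 = -1/2, c_2 = -1, c_3 = 1

c_0 = -1, c_1 = -1/2, c_2 = -1, c_3 = 1


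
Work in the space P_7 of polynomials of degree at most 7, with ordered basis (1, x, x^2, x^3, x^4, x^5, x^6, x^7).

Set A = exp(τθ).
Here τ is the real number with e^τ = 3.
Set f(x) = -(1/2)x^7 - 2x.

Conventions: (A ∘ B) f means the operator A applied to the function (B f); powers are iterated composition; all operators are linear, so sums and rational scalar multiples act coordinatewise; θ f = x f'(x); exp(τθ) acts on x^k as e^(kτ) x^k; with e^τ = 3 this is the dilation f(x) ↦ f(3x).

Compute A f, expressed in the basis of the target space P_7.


the image equals g(x) = -(2187/2)x^7 - 6x

exp(τθ) x^k = e^(kτ) x^k; with e^τ = 3 this sends x^k to 3^k x^k
x ↦ 3 x
x^7 ↦ 2187 x^7
applying this coordinatewise to f: exp(τθ) f = -(2187/2)x^7 - 6x


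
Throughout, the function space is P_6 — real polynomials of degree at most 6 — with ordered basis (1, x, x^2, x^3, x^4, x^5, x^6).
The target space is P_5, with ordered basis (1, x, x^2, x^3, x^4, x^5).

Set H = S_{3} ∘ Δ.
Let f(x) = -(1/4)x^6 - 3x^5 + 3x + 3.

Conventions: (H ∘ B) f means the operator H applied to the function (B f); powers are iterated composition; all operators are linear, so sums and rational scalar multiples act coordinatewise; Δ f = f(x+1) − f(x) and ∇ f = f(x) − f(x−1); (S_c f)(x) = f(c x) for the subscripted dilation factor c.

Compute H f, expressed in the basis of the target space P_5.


g(x) = -(729/2)x^5 - (6075/4)x^4 - 945x^3 - (1215/4)x^2 - (99/2)x - 1/4

Δ f = -(3/2)x^5 - (75/4)x^4 - 35x^3 - (135/4)x^2 - (33/2)x - 1/4
S_{3} Δ f = -(729/2)x^5 - (6075/4)x^4 - 945x^3 - (1215/4)x^2 - (99/2)x - 1/4


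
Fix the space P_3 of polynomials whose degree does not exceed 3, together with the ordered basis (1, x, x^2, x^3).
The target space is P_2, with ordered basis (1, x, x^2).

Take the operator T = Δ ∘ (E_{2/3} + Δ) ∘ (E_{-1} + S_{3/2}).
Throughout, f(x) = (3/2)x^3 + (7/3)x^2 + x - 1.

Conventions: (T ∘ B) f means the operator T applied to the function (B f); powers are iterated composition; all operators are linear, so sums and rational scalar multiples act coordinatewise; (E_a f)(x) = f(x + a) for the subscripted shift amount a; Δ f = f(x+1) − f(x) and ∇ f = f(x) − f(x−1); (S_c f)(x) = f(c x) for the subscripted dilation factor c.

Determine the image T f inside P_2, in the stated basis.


the result is g(x) = (315/16)x^2 + (4391/48)x + 12025/144

E_{-1} f = (3/2)x^3 - (13/6)x^2 + (5/6)x - 7/6
S_{3/2} f = (81/16)x^3 + (21/4)x^2 + (3/2)x - 1
(E_{-1} + S_{3/2}) f = (105/16)x^3 + (37/12)x^2 + (7/3)x - 13/6
E_{2/3} (E_{-1} + S_{3/2}) f = (105/16)x^3 + (389/24)x^2 + (547/36)x + 73/27
Δ (E_{-1} + S_{3/2}) f = (315/16)x^2 + (1241/48)x + 575/48
(E_{2/3} + Δ) (E_{-1} + S_{3/2}) f = (105/16)x^3 + (1723/48)x^2 + (5911/144)x + 6343/432
Δ (E_{2/3} + Δ) (E_{-1} + S_{3/2}) f = (315/16)x^2 + (4391/48)x + 12025/144


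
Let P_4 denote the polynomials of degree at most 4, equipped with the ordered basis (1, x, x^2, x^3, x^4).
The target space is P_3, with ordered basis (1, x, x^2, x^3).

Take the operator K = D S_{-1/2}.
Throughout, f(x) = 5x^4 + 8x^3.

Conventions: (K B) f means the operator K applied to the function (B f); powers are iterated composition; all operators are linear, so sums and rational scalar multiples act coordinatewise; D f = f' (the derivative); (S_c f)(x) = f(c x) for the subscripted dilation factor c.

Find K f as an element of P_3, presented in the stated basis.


the image equals g(x) = (5/4)x^3 - 3x^2

S_{-1/2} f = (5/16)x^4 - x^3
D S_{-1/2} f = (5/4)x^3 - 3x^2


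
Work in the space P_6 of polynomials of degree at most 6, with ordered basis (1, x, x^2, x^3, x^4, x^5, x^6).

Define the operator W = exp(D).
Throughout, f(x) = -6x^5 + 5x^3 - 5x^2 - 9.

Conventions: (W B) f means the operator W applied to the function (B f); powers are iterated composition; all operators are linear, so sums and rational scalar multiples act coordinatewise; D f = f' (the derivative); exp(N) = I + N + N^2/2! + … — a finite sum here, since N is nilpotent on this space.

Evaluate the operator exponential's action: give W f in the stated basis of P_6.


the result is g(x) = -6x^5 - 30x^4 - 55x^3 - 50x^2 - 25x - 15

order-1 term: -30x^4 + 15x^2 - 10x
order-2 term: -60x^3 + 15x - 5
order-3 term: -60x^2 + 5
order-4 term: -30x
order-5 term: -6
the series for exp(D) f terminates at order 5
exp(D) f = -6x^5 - 30x^4 - 55x^3 - 50x^2 - 25x - 15


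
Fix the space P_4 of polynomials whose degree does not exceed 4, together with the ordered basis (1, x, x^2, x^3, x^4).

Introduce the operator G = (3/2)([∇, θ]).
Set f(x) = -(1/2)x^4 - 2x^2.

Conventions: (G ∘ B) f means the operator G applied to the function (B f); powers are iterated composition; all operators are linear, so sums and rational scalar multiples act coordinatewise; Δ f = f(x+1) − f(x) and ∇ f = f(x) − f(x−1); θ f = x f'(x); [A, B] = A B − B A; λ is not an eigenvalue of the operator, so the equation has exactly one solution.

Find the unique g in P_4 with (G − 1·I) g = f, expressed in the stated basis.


write g with unknown coordinates in the stated basis and equate coefficients in (G − 1·I) g = f
solving from the highest basis element down gives g = (1/2)x^4 + 3x^3 + (13/2)x^2 + (3/2)x - 27/4
check: G g = 3x^3 + (9/2)x^2 + (3/2)x - 27/4
so G g − 1·g = -(1/2)x^4 - 2x^2 = f ✓

g(x) = (1/2)x^4 + 3x^3 + (13/2)x^2 + (3/2)x - 27/4


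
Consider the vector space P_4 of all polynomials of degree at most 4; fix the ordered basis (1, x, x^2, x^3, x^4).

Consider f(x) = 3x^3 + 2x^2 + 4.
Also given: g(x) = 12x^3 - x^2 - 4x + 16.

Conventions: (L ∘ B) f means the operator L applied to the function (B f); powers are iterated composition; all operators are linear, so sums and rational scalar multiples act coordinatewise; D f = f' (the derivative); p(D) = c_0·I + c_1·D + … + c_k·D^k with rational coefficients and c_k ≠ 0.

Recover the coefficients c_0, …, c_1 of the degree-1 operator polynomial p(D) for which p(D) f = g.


D^0 f = 3x^3 + 2x^2 + 4
D^1 f = 9x^2 + 4x
matching coefficients of g against c_0 f + c_1 Df + … from the top degree down determines the c_i
solution: c_0 = 4, c_1 = -1

c_0 = 4, c_1 = -1


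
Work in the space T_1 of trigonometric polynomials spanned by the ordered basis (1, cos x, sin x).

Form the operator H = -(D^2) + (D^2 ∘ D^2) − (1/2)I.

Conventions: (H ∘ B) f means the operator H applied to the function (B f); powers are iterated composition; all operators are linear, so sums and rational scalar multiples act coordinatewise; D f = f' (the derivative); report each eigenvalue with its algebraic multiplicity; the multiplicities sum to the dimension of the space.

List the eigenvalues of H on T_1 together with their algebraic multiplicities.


image of 1: -1/2
image of cos x: (3/2)cos x
image of sin x: (3/2)sin x
the matrix is diagonal; its diagonal is (-1/2, 3/2, 3/2)
for a triangular matrix the eigenvalues are the diagonal entries, with algebraic multiplicity their repetition count

λ = -1/2 (multiplicity 1), λ = 3/2 (multiplicity 2)


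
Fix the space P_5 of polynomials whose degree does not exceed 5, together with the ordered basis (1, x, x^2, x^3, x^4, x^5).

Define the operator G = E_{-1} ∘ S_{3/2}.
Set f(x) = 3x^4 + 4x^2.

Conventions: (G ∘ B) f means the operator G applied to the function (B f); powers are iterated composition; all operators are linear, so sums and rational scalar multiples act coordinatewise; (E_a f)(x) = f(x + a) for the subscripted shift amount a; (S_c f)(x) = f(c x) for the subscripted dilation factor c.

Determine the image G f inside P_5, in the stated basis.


S_{3/2} f = (243/16)x^4 + 9x^2
E_{-1} S_{3/2} f = (243/16)x^4 - (243/4)x^3 + (801/8)x^2 - (315/4)x + 387/16

the result is g(x) = (243/16)x^4 - (243/4)x^3 + (801/8)x^2 - (315/4)x + 387/16


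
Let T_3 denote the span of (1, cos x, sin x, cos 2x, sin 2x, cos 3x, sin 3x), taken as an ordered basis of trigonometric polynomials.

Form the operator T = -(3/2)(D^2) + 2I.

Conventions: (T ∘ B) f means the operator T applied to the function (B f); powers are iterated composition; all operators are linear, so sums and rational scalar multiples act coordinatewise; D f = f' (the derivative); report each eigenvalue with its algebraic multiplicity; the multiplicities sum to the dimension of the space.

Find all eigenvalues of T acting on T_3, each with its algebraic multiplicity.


λ = 2 (multiplicity 1), λ = 7/2 (multiplicity 2), λ = 8 (multiplicity 2), λ = 31/2 (multiplicity 2)

image of 1: 2
image of cos x: (7/2)cos x
image of sin x: (7/2)sin x
image of cos 2x: 8cos 2x
image of sin 2x: 8sin 2x
image of cos 3x: (31/2)cos 3x
image of sin 3x: (31/2)sin 3x
the matrix is diagonal; its diagonal is (2, 7/2, 7/2, 8, 8, 31/2, 31/2)
for a triangular matrix the eigenvalues are the diagonal entries, with algebraic multiplicity their repetition count


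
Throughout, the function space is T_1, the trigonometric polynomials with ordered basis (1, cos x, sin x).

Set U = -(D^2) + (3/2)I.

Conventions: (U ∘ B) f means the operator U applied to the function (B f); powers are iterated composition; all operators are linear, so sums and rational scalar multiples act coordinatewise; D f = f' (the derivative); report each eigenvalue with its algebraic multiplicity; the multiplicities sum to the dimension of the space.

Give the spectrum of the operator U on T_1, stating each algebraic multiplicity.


λ = 3/2 (multiplicity 1), λ = 5/2 (multiplicity 2)

image of 1: 3/2
image of cos x: (5/2)cos x
image of sin x: (5/2)sin x
the matrix is diagonal; its diagonal is (3/2, 5/2, 5/2)
for a triangular matrix the eigenvalues are the diagonal entries, with algebraic multiplicity their repetition count


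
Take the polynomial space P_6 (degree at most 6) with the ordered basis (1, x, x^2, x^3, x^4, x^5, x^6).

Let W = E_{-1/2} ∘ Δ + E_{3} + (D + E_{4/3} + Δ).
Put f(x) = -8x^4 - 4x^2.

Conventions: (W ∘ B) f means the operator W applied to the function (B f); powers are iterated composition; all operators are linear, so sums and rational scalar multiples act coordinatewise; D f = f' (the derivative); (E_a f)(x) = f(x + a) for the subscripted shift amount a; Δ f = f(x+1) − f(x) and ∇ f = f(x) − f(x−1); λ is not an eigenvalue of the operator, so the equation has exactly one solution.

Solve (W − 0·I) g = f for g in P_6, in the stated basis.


the image equals g(x) = -4x^4 + (176/3)x^3 - 506x^2 + (78818/27)x - 76066/9

write g with unknown coordinates in the stated basis and equate coefficients in (W − 0·I) g = f
solving from the highest basis element down gives g = -4x^4 + (176/3)x^3 - 506x^2 + (78818/27)x - 76066/9
check: W g = -8x^4 - 4x^2
so W g − 0·g = -8x^4 - 4x^2 = f ✓


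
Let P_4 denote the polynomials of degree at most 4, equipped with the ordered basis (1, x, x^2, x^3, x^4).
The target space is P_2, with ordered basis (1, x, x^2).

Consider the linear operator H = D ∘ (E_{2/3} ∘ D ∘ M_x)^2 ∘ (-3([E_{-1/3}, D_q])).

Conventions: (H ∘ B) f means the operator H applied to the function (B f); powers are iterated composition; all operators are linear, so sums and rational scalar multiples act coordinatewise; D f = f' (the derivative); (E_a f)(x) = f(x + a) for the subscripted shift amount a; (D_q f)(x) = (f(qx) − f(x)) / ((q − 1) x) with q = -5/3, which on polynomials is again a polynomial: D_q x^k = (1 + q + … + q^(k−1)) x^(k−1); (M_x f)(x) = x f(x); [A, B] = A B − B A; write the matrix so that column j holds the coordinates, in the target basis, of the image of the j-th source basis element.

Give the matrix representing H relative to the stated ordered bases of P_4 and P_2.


the matrix is [[0, 0, 0, 224/9, -8512/27]; [0, 0, 0, 0, -288]; [0, 0, 0, 0, 0]] (rows listed top to bottom)

image of 1: 0
image of x: 0
image of x^2: 0
image of x^3: 224/9
image of x^4: -288x - 8512/27
each image's coordinates form column j of the matrix


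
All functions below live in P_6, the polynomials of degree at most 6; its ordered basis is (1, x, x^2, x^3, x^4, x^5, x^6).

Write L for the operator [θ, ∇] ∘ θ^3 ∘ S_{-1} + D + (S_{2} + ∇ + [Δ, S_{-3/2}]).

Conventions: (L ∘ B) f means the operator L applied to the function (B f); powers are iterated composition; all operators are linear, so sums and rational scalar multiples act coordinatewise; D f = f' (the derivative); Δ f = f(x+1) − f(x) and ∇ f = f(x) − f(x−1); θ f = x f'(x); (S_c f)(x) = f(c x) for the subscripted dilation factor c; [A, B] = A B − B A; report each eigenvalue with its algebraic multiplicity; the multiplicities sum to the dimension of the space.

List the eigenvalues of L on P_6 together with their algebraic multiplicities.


image of 1: 1
image of x: 2x + 1/2
image of x^2: 4x^2 - (9/2)x + 65/4
image of x^3: 8x^3 + (561/8)x^2 - (1365/8)x + 621/8
image of x^4: 16x^4 - (857/4)x^3 + (6231/8)x^2 - (2951/4)x + 4145/16
image of x^5: 32x^5 + (18295/32)x^4 - (40835/16)x^3 + (58585/16)x^2 - (81135/32)x + 19757/32
image of x^6: 64x^6 - (37443/32)x^5 + (419835/64)x^4 - (202315/16)x^3 + (837255/64)x^2 - (204693/32)x + 83545/64
the matrix is upper triangular; its diagonal is (1, 2, 4, 8, 16, 32, 64)
for a triangular matrix the eigenvalues are the diagonal entries, with algebraic multiplicity their repetition count

λ = 1 (multiplicity 1), λ = 2 (multiplicity 1), λ = 4 (multiplicity 1), λ = 8 (multiplicity 1), λ = 16 (multiplicity 1), λ = 32 (multiplicity 1), λ = 64 (multiplicity 1)


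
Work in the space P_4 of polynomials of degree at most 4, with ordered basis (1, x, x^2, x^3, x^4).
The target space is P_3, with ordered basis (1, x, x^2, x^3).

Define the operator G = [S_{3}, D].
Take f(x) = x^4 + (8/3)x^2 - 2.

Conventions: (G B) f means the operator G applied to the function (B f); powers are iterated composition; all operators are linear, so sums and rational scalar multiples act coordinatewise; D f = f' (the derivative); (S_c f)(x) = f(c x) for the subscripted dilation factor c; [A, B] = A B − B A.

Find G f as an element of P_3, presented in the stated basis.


D f = 4x^3 + (16/3)x
S_{3} D f = 108x^3 + 16x
S_{3} f = 81x^4 + 24x^2 - 2
D S_{3} f = 324x^3 + 48x
[S_{3}, D] f = -216x^3 - 32x

the result is g(x) = -216x^3 - 32x


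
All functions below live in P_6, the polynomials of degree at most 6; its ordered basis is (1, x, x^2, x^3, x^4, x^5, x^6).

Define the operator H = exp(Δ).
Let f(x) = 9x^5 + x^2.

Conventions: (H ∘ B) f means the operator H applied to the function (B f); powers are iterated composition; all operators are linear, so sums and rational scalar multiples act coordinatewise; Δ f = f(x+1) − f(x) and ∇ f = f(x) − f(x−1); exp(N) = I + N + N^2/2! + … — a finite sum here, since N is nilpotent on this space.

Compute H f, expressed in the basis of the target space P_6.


the image equals g(x) = 9x^5 + 45x^4 + 180x^3 + 451x^2 + 677x + 470

order-1 term: 45x^4 + 90x^3 + 90x^2 + 47x + 10
order-2 term: 90x^3 + 270x^2 + 315x + 136
order-3 term: 90x^2 + 270x + 225
order-4 term: 45x + 90
order-5 term: 9
the series for exp(Δ) f terminates at order 5
exp(Δ) f = 9x^5 + 45x^4 + 180x^3 + 451x^2 + 677x + 470


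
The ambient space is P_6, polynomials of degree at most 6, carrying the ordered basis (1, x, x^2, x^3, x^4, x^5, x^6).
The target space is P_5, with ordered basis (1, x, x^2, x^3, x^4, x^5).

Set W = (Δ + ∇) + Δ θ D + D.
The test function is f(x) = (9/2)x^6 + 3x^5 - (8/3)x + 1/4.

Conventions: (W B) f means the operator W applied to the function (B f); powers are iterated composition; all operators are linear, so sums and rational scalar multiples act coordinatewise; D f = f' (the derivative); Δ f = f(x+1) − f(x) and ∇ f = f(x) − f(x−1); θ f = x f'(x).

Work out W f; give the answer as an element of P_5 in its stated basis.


g(x) = 81x^5 + 720x^4 + 1770x^3 + 1770x^2 + 969x + 193

Δ f = 27x^5 + (165/2)x^4 + 120x^3 + (195/2)x^2 + 42x + 29/6
∇ f = 27x^5 - (105/2)x^4 + 60x^3 - (75/2)x^2 + 12x - 25/6
(Δ + ∇) f = 54x^5 + 30x^4 + 180x^3 + 60x^2 + 54x + 2/3
D f = 27x^5 + 15x^4 - 8/3
θ D f = 135x^5 + 60x^4
Δ θ D f = 675x^4 + 1590x^3 + 1710x^2 + 915x + 195
D f = 27x^5 + 15x^4 - 8/3
((Δ + ∇) + Δ θ D + D) f = 81x^5 + 720x^4 + 1770x^3 + 1770x^2 + 969x + 193


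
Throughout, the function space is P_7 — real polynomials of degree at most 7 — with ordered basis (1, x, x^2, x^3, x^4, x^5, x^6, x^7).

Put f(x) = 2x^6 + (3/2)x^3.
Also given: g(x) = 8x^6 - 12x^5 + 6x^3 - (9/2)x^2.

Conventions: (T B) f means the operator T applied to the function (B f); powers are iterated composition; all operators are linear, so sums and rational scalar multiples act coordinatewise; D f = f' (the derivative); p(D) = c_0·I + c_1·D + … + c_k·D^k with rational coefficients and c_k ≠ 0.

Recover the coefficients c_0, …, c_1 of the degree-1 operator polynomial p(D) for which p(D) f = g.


D^0 f = 2x^6 + (3/2)x^3
D^1 f = 12x^5 + (9/2)x^2
matching coefficients of g against c_0 f + c_1 Df + … from the top degree down determines the c_i
solution: c_0 = 4, c_1 = -1

p(D) = 4·I − D, i.e. c_0 = 4, c_1 = -1


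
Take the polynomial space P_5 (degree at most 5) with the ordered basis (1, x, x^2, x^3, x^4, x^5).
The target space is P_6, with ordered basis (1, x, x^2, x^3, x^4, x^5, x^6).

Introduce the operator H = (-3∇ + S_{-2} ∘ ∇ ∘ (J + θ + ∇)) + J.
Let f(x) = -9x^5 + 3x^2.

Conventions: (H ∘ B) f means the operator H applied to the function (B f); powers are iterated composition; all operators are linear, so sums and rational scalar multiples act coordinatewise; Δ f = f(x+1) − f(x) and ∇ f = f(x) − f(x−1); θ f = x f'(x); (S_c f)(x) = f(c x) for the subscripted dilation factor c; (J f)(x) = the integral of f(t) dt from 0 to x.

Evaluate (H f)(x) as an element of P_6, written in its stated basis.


∇ f = -45x^4 + 90x^3 - 90x^2 + 51x - 12
(-3∇) f = 135x^4 - 270x^3 + 270x^2 - 153x + 36
J f = -(3/2)x^6 + x^3
θ f = -45x^5 + 6x^2
∇ f = -45x^4 + 90x^3 - 90x^2 + 51x - 12
(J + θ + ∇) f = -(3/2)x^6 - 45x^5 - 45x^4 + 91x^3 - 84x^2 + 51x - 12
∇ (J + θ + ∇) f = -9x^5 - (405/2)x^4 + 240x^3 + (231/2)x^2 - 405x + 455/2
S_{-2} ∇ (J + θ + ∇) f = 288x^5 - 3240x^4 - 1920x^3 + 462x^2 + 810x + 455/2
(-3∇ + S_{-2} ∘ ∇ ∘ (J + θ + ∇)) f = 288x^5 - 3105x^4 - 2190x^3 + 732x^2 + 657x + 527/2
J f = -(3/2)x^6 + x^3
((-3∇ + S_{-2} ∘ ∇ ∘ (J + θ + ∇)) + J) f = -(3/2)x^6 + 288x^5 - 3105x^4 - 2189x^3 + 732x^2 + 657x + 527/2

the result is g(x) = -(3/2)x^6 + 288x^5 - 3105x^4 - 2189x^3 + 732x^2 + 657x + 527/2
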